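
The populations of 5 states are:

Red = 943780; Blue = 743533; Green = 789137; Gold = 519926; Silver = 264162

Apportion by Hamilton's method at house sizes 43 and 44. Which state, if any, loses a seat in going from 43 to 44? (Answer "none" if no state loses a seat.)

Silver

At 43 seats: Red 12, Blue 10, Green 10, Gold 7, Silver 4.
At 44 seats: Red 13, Blue 10, Green 11, Gold 7, Silver 3.
Silver drops from 4 to 3.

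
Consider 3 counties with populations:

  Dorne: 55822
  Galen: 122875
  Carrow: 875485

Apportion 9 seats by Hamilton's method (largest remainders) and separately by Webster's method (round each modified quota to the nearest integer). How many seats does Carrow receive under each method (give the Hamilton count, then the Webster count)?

7 and 8

Hamilton: Dorne 1, Galen 1, Carrow 7.
Webster: Dorne 0, Galen 1, Carrow 8.
Carrow gets 7 under Hamilton and 8 under Webster.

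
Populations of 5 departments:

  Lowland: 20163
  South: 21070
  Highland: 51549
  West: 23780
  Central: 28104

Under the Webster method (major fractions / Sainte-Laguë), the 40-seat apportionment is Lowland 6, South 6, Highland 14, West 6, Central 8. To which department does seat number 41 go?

West

Priority for the next seat is population ÷ (current seats + 0.5).
Priorities: Lowland 3102.000, South 3241.538, Highland 3555.103, West 3658.462, Central 3306.353.
Highest priority: West.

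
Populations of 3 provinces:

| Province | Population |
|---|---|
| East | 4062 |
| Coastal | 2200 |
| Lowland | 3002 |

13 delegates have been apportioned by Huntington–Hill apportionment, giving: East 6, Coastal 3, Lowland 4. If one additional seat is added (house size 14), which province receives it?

Priority for the next seat is population ÷ (√(s·(s+1))).
Priorities: East 626.780, Coastal 635.085, Lowland 671.268.
Highest priority: Lowland.

Lowland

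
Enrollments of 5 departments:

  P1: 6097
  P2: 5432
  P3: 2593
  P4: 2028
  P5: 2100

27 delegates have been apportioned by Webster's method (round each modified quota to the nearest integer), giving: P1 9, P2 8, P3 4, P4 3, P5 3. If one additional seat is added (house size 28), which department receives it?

P1

Priority for the next seat is population ÷ (current seats + 0.5).
Priorities: P1 641.789, P2 639.059, P3 576.222, P4 579.429, P5 600.000.
Highest priority: P1.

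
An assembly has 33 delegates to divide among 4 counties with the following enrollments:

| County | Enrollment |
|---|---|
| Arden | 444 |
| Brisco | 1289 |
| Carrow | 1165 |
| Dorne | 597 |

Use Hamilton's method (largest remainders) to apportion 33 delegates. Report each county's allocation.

Arden 4; Brisco 12; Carrow 11; Dorne 6

The standard divisor is 3495/33 ≈ 105.909.
Standard quotas: Arden 4.192, Brisco 12.171, Carrow 11.000, Dorne 5.637.
Lower quotas: Arden 4, Brisco 12, Carrow 11, Dorne 5 (sum 32, leaving 1 seat).
Remainders in descending order: Dorne 0.637, Arden 0.192, Brisco 0.171, Carrow 0.000.
Largest remainder: Dorne receives the extra seat.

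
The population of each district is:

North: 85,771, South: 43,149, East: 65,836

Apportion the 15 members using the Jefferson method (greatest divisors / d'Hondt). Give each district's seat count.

Standard divisor 194756/15 ≈ 12983.733; standard quotas: North 6.606, South 3.323, East 5.071.
Rounding down gives 6, 3, 5 = 14 seats, so the divisor must be adjusted.
With modified divisor 11600: modified quotas North 7.394, South 3.720, East 5.676.
Rounding down: North 7, South 3, East 5 (total 15).

North 7; South 3; East 5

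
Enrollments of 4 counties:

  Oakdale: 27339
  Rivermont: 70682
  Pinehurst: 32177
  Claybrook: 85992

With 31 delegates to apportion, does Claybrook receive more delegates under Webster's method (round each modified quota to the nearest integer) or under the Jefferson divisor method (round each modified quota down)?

Webster: Oakdale 4, Rivermont 10, Pinehurst 5, Claybrook 12.
Jefferson: Oakdale 4, Rivermont 10, Pinehurst 4, Claybrook 13.
Claybrook gets 12 under Webster and 13 under Jefferson.

Jefferson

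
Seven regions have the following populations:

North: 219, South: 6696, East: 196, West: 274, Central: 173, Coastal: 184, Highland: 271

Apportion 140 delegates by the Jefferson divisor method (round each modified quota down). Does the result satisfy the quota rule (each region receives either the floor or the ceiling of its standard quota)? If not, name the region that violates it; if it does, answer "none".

South

Standard quotas: North 3.826, South 116.990, East 3.424, West 4.787, Central 3.023, Coastal 3.215, Highland 4.735.
Jefferson allocation: North 3, South 120, East 3, West 4, Central 3, Coastal 3, Highland 4.
South has quota 116.990 (lower 116, upper 117) but receives 120 — outside the quota interval.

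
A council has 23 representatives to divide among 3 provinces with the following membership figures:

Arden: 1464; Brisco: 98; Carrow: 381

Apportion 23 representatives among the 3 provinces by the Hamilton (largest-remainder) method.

Standard divisor: 1943 ÷ 23 ≈ 84.478.
Standard quotas: Arden 17.330, Brisco 1.160, Carrow 4.510.
Lower quotas: Arden 17, Brisco 1, Carrow 4 (sum 22, leaving 1 seat).
Remainders in descending order: Carrow 0.510, Arden 0.330, Brisco 0.160.
The surplus seat goes to Carrow.

Arden: 17, Brisco: 1, Carrow: 5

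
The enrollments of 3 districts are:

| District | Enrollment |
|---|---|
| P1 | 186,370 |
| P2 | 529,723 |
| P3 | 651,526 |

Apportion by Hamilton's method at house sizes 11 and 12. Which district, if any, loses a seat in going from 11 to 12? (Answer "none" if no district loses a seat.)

At 11 seats: P1 2, P2 4, P3 5.
At 12 seats: P1 1, P2 5, P3 6.
P1 drops from 2 to 1.

P1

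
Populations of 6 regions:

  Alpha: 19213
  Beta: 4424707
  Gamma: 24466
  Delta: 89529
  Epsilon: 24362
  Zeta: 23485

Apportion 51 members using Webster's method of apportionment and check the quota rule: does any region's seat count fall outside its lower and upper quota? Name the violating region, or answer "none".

Standard quotas: Alpha 0.213, Beta 48.995, Gamma 0.271, Delta 0.991, Epsilon 0.270, Zeta 0.260.
Webster allocation: Alpha 0, Beta 50, Gamma 0, Delta 1, Epsilon 0, Zeta 0.
Beta has quota 48.995 (lower 48, upper 49) but receives 50 — outside the quota interval.

Beta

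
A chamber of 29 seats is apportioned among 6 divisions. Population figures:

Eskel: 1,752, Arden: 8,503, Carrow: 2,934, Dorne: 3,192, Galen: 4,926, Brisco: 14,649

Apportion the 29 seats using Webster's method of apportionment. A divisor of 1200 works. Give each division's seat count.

With modified divisor 1200: modified quotas Eskel 1.460, Arden 7.086, Carrow 2.445, Dorne 2.660, Galen 4.105, Brisco 12.207.
Rounding to the nearest integer: Eskel 1, Arden 7, Carrow 2, Dorne 3, Galen 4, Brisco 12 (total 29).

Eskel=1; Arden=7; Carrow=2; Dorne=3; Galen=4; Brisco=12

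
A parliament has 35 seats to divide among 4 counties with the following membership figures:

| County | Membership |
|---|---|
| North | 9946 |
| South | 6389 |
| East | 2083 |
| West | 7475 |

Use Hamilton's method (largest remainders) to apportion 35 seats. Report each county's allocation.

The standard divisor is 25893/35 ≈ 739.8.
Standard quotas: North 13.4442, South 8.6361, East 2.8156, West 10.1041.
Lower quotas: North 13, South 8, East 2, West 10 (sum 33, leaving 2 seats).
Remainders in descending order: East 0.8156, South 0.6361, North 0.4442, West 0.1041.
Largest remainders: East, South receive the extra seats.

North: 13; South: 9; East: 3; West: 10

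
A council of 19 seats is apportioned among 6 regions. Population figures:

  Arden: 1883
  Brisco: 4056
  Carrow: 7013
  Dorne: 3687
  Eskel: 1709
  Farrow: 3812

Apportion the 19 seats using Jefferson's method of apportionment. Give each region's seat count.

Arden: 1, Brisco: 4, Carrow: 7, Dorne: 3, Eskel: 1, Farrow: 3

Standard divisor 22160/19 ≈ 1166.316; standard quotas: Arden 1.614, Brisco 3.478, Carrow 6.013, Dorne 3.161, Eskel 1.465, Farrow 3.268.
Rounding down gives 1, 3, 6, 3, 1, 3 = 17 seats, so the divisor must be adjusted.
With modified divisor 980: modified quotas Arden 1.921, Brisco 4.139, Carrow 7.156, Dorne 3.762, Eskel 1.744, Farrow 3.890.
Rounding down: Arden 1, Brisco 4, Carrow 7, Dorne 3, Eskel 1, Farrow 3 (total 19).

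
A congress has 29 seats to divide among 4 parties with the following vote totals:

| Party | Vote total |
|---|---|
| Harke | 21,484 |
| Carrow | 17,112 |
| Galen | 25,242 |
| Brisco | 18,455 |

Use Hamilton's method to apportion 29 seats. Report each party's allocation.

Harke: 8; Carrow: 6; Galen: 9; Brisco: 6

The standard divisor is 82293/29 ≈ 2837.69.
Standard quotas: Harke 7.5709, Carrow 6.0303, Galen 8.8953, Brisco 6.5035.
Lower quotas: Harke 7, Carrow 6, Galen 8, Brisco 6 (sum 27, leaving 2 seats).
Remainders in descending order: Galen 0.8953, Harke 0.5709, Brisco 0.5035, Carrow 0.0303.
The surplus seats go to Galen, Harke.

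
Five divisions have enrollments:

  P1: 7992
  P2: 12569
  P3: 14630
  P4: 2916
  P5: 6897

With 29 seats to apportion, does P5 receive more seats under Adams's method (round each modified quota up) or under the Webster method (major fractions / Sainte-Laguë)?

Adams: P1 5, P2 8, P3 9, P4 2, P5 5.
Webster: P1 5, P2 8, P3 10, P4 2, P5 4.
P5 gets 5 under Adams and 4 under Webster.

Adams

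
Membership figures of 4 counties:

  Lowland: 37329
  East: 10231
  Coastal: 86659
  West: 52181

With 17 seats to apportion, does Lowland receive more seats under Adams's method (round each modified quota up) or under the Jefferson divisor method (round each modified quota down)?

Adams: Lowland 4, East 1, Coastal 7, West 5.
Jefferson: Lowland 3, East 1, Coastal 8, West 5.
Lowland gets 4 under Adams and 3 under Jefferson.

Adams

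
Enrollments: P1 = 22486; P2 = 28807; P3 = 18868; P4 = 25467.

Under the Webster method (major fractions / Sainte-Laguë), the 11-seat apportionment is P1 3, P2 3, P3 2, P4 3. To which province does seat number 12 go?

Priority for the next seat is population ÷ (current seats + 0.5).
Priorities: P1 6424.571, P2 8230.571, P3 7547.200, P4 7276.286.
Highest priority: P2.

P2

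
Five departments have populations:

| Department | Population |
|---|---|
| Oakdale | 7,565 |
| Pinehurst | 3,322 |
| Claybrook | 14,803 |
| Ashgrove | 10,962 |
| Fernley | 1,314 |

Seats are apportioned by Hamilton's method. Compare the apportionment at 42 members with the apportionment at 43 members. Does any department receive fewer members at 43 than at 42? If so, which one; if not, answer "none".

At 42 seats: Oakdale 8, Pinehurst 4, Claybrook 16, Ashgrove 12, Fernley 2.
At 43 seats: Oakdale 9, Pinehurst 4, Claybrook 17, Ashgrove 12, Fernley 1.
Fernley drops from 2 to 1.

Fernley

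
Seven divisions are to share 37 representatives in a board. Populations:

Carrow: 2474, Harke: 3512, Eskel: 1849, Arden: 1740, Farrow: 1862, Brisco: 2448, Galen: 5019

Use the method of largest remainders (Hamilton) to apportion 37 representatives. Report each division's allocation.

Carrow: 5; Harke: 7; Eskel: 3; Arden: 3; Farrow: 4; Brisco: 5; Galen: 10

The standard divisor is 18904/37 ≈ 510.919.
Standard quotas: Carrow 4.8423, Harke 6.8739, Eskel 3.6190, Arden 3.4056, Farrow 3.6444, Brisco 4.7914, Galen 9.8235.
Lower quotas: Carrow 4, Harke 6, Eskel 3, Arden 3, Farrow 3, Brisco 4, Galen 9 (sum 32, leaving 5 seats).
Remainders in descending order: Harke 0.8739, Carrow 0.8423, Galen 0.8235, Brisco 0.7914, Farrow 0.6444, Eskel 0.6190, Arden 0.4056.
The surplus seats go to Harke, Carrow, Galen, Brisco, Farrow.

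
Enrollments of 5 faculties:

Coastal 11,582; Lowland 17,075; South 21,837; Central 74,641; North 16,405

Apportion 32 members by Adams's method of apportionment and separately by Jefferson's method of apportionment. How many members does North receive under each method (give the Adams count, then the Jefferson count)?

4 and 3

Adams: Coastal 3, Lowland 4, South 5, Central 16, North 4.
Jefferson: Coastal 2, Lowland 4, South 5, Central 18, North 3.
North gets 4 under Adams and 3 under Jefferson.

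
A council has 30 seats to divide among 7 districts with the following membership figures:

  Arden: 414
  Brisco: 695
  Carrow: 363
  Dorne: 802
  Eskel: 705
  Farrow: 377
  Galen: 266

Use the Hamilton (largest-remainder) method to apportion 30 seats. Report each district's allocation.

Arden 3; Brisco 6; Carrow 3; Dorne 7; Eskel 6; Farrow 3; Galen 2

Standard divisor: 3622 ÷ 30 ≈ 120.733.
Standard quotas: Arden 3.429, Brisco 5.756, Carrow 3.007, Dorne 6.643, Eskel 5.839, Farrow 3.123, Galen 2.203.
Lower quotas: Arden 3, Brisco 5, Carrow 3, Dorne 6, Eskel 5, Farrow 3, Galen 2 (sum 27, leaving 3 seats).
Remainders in descending order: Eskel 0.839, Brisco 0.756, Dorne 0.643, Arden 0.429, Galen 0.203, Farrow 0.123, Carrow 0.007.
Largest remainders: Eskel, Brisco, Dorne receive the extra seats.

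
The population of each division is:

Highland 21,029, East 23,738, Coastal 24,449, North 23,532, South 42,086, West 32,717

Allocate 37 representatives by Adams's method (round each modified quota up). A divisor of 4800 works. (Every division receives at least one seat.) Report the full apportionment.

With modified divisor 4800: modified quotas Highland 4.381, East 4.945, Coastal 5.094, North 4.902, South 8.768, West 6.816.
Rounding up: Highland 5, East 5, Coastal 6, North 5, South 9, West 7 (total 37).

Highland: 5; East: 5; Coastal: 6; North: 5; South: 9; West: 7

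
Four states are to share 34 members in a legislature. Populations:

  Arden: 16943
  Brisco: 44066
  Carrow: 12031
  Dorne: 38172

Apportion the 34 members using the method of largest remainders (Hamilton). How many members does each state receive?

Total 111212; standard divisor 111212/34 ≈ 3270.941.
Standard quotas: Arden 5.1799, Brisco 13.4720, Carrow 3.6781, Dorne 11.6700.
Lower quotas: Arden 5, Brisco 13, Carrow 3, Dorne 11 (sum 32, leaving 2 seats).
Remainders in descending order: Carrow 0.6781, Dorne 0.6700, Brisco 0.4720, Arden 0.1799.
The surplus seats go to Carrow, Dorne.

Arden=5; Brisco=13; Carrow=4; Dorne=12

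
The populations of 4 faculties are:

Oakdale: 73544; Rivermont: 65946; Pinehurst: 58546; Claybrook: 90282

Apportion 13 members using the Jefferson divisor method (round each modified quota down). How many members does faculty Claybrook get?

Standard divisor 288318/13 ≈ 22178.308; standard quotas: Oakdale 3.316, Rivermont 2.973, Pinehurst 2.640, Claybrook 4.071.
Rounding down gives 3, 2, 2, 4 = 11 seats, so the divisor must be adjusted.
With modified divisor 19000: modified quotas Oakdale 3.871, Rivermont 3.471, Pinehurst 3.081, Claybrook 4.752.
Rounding down: Oakdale 3, Rivermont 3, Pinehurst 3, Claybrook 4 (total 13).
Claybrook receives 4.

4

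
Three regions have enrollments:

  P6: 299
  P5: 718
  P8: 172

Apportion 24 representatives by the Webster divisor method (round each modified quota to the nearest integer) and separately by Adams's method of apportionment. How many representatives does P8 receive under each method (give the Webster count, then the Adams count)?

3 and 4

Webster: P6 6, P5 15, P8 3.
Adams: P6 6, P5 14, P8 4.
P8 gets 3 under Webster and 4 under Adams.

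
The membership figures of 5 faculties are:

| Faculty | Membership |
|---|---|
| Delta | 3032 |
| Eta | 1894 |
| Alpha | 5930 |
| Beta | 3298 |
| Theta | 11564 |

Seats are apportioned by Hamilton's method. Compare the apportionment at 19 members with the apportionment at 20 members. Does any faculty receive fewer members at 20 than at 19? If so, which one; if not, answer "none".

none

At 19 seats: Delta 2, Eta 1, Alpha 4, Beta 3, Theta 9.
At 20 seats: Delta 2, Eta 1, Alpha 5, Beta 3, Theta 9.
No faculty's allocation decreased.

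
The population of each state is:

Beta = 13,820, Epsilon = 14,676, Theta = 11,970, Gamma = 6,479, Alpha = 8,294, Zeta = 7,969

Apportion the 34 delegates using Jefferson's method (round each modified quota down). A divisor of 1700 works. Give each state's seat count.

With modified divisor 1700: modified quotas Beta 8.129, Epsilon 8.633, Theta 7.041, Gamma 3.811, Alpha 4.879, Zeta 4.688.
Rounding down: Beta 8, Epsilon 8, Theta 7, Gamma 3, Alpha 4, Zeta 4 (total 34).

Beta 8, Epsilon 8, Theta 7, Gamma 3, Alpha 4, Zeta 4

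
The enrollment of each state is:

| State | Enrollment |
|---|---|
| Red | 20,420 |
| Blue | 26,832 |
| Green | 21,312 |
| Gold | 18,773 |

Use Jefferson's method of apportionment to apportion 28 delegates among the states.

Standard divisor 87337/28 ≈ 3119.179; standard quotas: Red 6.547, Blue 8.602, Green 6.833, Gold 6.019.
Rounding down gives 6, 8, 6, 6 = 26 seats, so the divisor must be adjusted.
With modified divisor 2950: modified quotas Red 6.922, Blue 9.096, Green 7.224, Gold 6.364.
Rounding down: Red 6, Blue 9, Green 7, Gold 6 (total 28).

Red: 6, Blue: 9, Green: 7, Gold: 6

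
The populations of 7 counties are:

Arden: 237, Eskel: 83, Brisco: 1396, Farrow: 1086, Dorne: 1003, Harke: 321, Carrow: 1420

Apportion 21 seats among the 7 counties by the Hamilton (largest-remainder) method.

Arden 1, Eskel 0, Brisco 5, Farrow 4, Dorne 4, Harke 1, Carrow 6

Total 5546; standard divisor 5546/21 ≈ 264.095.
Standard quotas: Arden 0.897, Eskel 0.314, Brisco 5.286, Farrow 4.112, Dorne 3.798, Harke 1.215, Carrow 5.377.
Lower quotas: Arden 0, Eskel 0, Brisco 5, Farrow 4, Dorne 3, Harke 1, Carrow 5 (sum 18, leaving 3 seats).
Remainders in descending order: Arden 0.897, Dorne 0.798, Carrow 0.377, Eskel 0.314, Brisco 0.286, Harke 0.215, Farrow 0.112.
The surplus seats go to Arden, Dorne, Carrow.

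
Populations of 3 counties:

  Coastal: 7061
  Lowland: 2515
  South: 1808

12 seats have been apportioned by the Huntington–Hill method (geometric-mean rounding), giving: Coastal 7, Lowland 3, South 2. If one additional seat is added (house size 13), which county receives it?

Coastal

Priority for the next seat is population ÷ (√(s·(s+1))).
Priorities: Coastal 943.566, Lowland 726.018, South 738.113.
Highest priority: Coastal.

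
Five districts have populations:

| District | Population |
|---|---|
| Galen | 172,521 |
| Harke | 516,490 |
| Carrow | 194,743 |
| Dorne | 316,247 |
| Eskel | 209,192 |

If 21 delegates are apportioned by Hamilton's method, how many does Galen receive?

2

Standard divisor: 1409193 ÷ 21 ≈ 67104.429.
Standard quotas: Galen 2.5709, Harke 7.6968, Carrow 2.9021, Dorne 4.7128, Eskel 3.1174.
Lower quotas: Galen 2, Harke 7, Carrow 2, Dorne 4, Eskel 3 (sum 18, leaving 3 seats).
Remainders in descending order: Carrow 0.9021, Dorne 0.7128, Harke 0.6968, Galen 0.5709, Eskel 0.1174.
Largest remainders: Carrow, Dorne, Harke receive the extra seats.
Galen receives 2.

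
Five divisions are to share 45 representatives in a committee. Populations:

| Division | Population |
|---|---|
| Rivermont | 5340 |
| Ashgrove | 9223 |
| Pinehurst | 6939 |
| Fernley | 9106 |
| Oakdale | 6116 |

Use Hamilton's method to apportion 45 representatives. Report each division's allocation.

The standard divisor is 36724/45 ≈ 816.089.
Standard quotas: Rivermont 6.5434, Ashgrove 11.3015, Pinehurst 8.5028, Fernley 11.1581, Oakdale 7.4943.
Lower quotas: Rivermont 6, Ashgrove 11, Pinehurst 8, Fernley 11, Oakdale 7 (sum 43, leaving 2 seats).
Remainders in descending order: Rivermont 0.5434, Pinehurst 0.5028, Oakdale 0.4943, Ashgrove 0.3015, Fernley 0.1581.
Largest remainders: Rivermont, Pinehurst receive the extra seats.

Rivermont=7; Ashgrove=11; Pinehurst=9; Fernley=11; Oakdale=7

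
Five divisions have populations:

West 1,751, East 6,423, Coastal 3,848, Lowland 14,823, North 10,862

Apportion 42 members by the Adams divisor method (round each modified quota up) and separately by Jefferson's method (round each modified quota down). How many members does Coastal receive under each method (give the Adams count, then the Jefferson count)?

5 and 4

Adams: West 2, East 7, Coastal 5, Lowland 16, North 12.
Jefferson: West 2, East 7, Coastal 4, Lowland 17, North 12.
Coastal gets 5 under Adams and 4 under Jefferson.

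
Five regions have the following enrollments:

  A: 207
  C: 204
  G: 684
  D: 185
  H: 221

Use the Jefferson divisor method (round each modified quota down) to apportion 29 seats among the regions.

A 4, C 4, G 14, D 3, H 4

Standard divisor 1501/29 ≈ 51.759; standard quotas: A 3.999, C 3.941, G 13.215, D 3.574, H 4.270.
Rounding down gives 3, 3, 13, 3, 4 = 26 seats, so the divisor must be adjusted.
With modified divisor 48: modified quotas A 4.312, C 4.250, G 14.250, D 3.854, H 4.604.
Rounding down: A 4, C 4, G 14, D 3, H 4 (total 29).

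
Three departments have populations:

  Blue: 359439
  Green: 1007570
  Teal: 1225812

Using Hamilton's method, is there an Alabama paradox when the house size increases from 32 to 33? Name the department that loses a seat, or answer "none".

At 32 seats: Blue 5, Green 12, Teal 15.
At 33 seats: Blue 4, Green 13, Teal 16.
Blue drops from 5 to 4.

Blue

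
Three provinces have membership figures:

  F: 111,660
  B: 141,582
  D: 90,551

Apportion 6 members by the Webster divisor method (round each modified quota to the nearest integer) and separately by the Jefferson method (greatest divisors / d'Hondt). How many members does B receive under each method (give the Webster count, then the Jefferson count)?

Webster: F 2, B 2, D 2.
Jefferson: F 2, B 3, D 1.
B gets 2 under Webster and 3 under Jefferson.

2 and 3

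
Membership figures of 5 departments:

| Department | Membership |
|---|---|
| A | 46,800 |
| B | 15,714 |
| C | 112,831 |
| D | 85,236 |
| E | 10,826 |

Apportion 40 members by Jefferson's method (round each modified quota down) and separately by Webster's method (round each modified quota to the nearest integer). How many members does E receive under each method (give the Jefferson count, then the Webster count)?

Jefferson: A 7, B 2, C 17, D 13, E 1.
Webster: A 7, B 2, C 17, D 12, E 2.
E gets 1 under Jefferson and 2 under Webster.

1 and 2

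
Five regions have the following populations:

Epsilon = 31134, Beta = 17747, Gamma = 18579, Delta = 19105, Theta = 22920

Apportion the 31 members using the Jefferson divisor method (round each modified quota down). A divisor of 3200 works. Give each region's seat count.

Epsilon=9, Beta=5, Gamma=5, Delta=5, Theta=7

With modified divisor 3200: modified quotas Epsilon 9.729, Beta 5.546, Gamma 5.806, Delta 5.970, Theta 7.162.
Rounding down: Epsilon 9, Beta 5, Gamma 5, Delta 5, Theta 7 (total 31).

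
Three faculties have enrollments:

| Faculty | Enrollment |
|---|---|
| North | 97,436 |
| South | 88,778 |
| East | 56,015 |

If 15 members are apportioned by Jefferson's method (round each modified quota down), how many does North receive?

Standard divisor 242229/15 ≈ 16148.6; standard quotas: North 6.034, South 5.498, East 3.469.
Rounding down gives 6, 5, 3 = 14 seats, so the divisor must be adjusted.
With modified divisor 14400: modified quotas North 6.766, South 6.165, East 3.890.
Rounding down: North 6, South 6, East 3 (total 15).
North receives 6.

6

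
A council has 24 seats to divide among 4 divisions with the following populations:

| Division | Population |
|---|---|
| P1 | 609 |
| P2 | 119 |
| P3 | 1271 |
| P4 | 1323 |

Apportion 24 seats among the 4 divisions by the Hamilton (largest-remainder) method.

The standard divisor is 3322/24 ≈ 138.417.
Standard quotas: P1 4.400, P2 0.860, P3 9.182, P4 9.558.
Lower quotas: P1 4, P2 0, P3 9, P4 9 (sum 22, leaving 2 seats).
Remainders in descending order: P2 0.860, P4 0.558, P1 0.400, P3 0.182.
Largest remainders: P2, P4 receive the extra seats.

P1 4, P2 1, P3 9, P4 10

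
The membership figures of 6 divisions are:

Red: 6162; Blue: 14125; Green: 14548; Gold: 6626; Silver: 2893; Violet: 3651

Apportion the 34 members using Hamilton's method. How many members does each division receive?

Standard divisor: 48005 ÷ 34 ≈ 1411.912.
Standard quotas: Red 4.3643, Blue 10.0042, Green 10.3038, Gold 4.6929, Silver 2.0490, Violet 2.5859.
Lower quotas: Red 4, Blue 10, Green 10, Gold 4, Silver 2, Violet 2 (sum 32, leaving 2 seats).
Remainders in descending order: Gold 0.6929, Violet 0.5859, Red 0.3643, Green 0.3038, Silver 0.0490, Blue 0.0042.
The surplus seats go to Gold, Violet.

Red: 4; Blue: 10; Green: 10; Gold: 5; Silver: 2; Violet: 3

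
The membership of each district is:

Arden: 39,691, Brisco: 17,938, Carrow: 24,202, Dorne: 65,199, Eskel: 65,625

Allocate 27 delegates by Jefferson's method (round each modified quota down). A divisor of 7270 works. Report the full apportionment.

Arden 5, Brisco 2, Carrow 3, Dorne 8, Eskel 9

With modified divisor 7270: modified quotas Arden 5.460, Brisco 2.467, Carrow 3.329, Dorne 8.968, Eskel 9.027.
Rounding down: Arden 5, Brisco 2, Carrow 3, Dorne 8, Eskel 9 (total 27).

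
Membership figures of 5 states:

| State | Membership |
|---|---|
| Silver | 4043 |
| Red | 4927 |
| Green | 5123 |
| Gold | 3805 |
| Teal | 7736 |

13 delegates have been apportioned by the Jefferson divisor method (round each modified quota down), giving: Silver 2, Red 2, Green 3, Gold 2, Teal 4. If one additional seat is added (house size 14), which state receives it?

Priority for the next seat is population ÷ (current seats + 1).
Priorities: Silver 1347.667, Red 1642.333, Green 1280.750, Gold 1268.333, Teal 1547.200.
Highest priority: Red.

Red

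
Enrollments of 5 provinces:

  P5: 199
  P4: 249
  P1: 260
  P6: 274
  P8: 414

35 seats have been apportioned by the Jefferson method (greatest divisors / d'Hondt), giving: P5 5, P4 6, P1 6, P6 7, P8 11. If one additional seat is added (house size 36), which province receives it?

P1

Priority for the next seat is population ÷ (current seats + 1).
Priorities: P5 33.167, P4 35.571, P1 37.143, P6 34.250, P8 34.500.
Highest priority: P1.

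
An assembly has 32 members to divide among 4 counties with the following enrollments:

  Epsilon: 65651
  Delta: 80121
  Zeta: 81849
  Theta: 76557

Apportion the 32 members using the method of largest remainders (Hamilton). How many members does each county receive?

The standard divisor is 304178/32 ≈ 9505.562.
Standard quotas: Epsilon 6.9066, Delta 8.4289, Zeta 8.6106, Theta 8.0539.
Lower quotas: Epsilon 6, Delta 8, Zeta 8, Theta 8 (sum 30, leaving 2 seats).
Remainders in descending order: Epsilon 0.9066, Zeta 0.6106, Delta 0.4289, Theta 0.0539.
Largest remainders: Epsilon, Zeta receive the extra seats.

Epsilon 7; Delta 8; Zeta 9; Theta 8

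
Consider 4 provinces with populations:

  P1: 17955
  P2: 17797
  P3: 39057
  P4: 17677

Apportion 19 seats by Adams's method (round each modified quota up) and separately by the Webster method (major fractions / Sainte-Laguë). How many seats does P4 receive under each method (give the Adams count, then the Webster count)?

Adams: P1 4, P2 4, P3 7, P4 4.
Webster: P1 4, P2 4, P3 8, P4 3.
P4 gets 4 under Adams and 3 under Webster.

4 and 3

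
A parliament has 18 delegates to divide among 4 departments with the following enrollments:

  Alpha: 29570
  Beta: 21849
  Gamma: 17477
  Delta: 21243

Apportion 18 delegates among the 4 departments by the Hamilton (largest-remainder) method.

Standard divisor: 90139 ÷ 18 ≈ 5007.722.
Standard quotas: Alpha 5.9049, Beta 4.3631, Gamma 3.4900, Delta 4.2420.
Lower quotas: Alpha 5, Beta 4, Gamma 3, Delta 4 (sum 16, leaving 2 seats).
Remainders in descending order: Alpha 0.9049, Gamma 0.4900, Beta 0.3631, Delta 0.2420.
The surplus seats go to Alpha, Gamma.

Alpha 6, Beta 4, Gamma 4, Delta 4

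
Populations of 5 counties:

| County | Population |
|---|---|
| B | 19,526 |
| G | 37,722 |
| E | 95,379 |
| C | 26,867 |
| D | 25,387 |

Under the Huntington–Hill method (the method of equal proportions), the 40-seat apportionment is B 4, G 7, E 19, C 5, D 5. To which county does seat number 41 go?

Priority for the next seat is population ÷ (√(s·(s+1))).
Priorities: B 4366.146, G 5040.814, E 4892.839, C 4905.221, D 4635.011.
Highest priority: G.

G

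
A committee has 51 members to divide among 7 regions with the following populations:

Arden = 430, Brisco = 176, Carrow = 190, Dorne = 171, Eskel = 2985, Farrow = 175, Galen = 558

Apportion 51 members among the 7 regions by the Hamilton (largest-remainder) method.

The standard divisor is 4685/51 ≈ 91.863.
Standard quotas: Arden 4.681, Brisco 1.916, Carrow 2.068, Dorne 1.861, Eskel 32.494, Farrow 1.905, Galen 6.074.
Lower quotas: Arden 4, Brisco 1, Carrow 2, Dorne 1, Eskel 32, Farrow 1, Galen 6 (sum 47, leaving 4 seats).
Remainders in descending order: Brisco 0.916, Farrow 0.905, Dorne 0.861, Arden 0.681, Eskel 0.494, Galen 0.074, Carrow 0.068.
The surplus seats go to Brisco, Farrow, Dorne, Arden.

Arden=5; Brisco=2; Carrow=2; Dorne=2; Eskel=32; Farrow=2; Galen=6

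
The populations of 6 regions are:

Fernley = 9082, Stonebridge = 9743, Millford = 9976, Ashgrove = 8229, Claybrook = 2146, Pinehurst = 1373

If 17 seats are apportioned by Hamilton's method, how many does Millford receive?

Standard divisor: 40549 ÷ 17 ≈ 2385.235.
Standard quotas: Fernley 3.8076, Stonebridge 4.0847, Millford 4.1824, Ashgrove 3.4500, Claybrook 0.8997, Pinehurst 0.5756.
Lower quotas: Fernley 3, Stonebridge 4, Millford 4, Ashgrove 3, Claybrook 0, Pinehurst 0 (sum 14, leaving 3 seats).
Remainders in descending order: Claybrook 0.8997, Fernley 0.8076, Pinehurst 0.5756, Ashgrove 0.4500, Millford 0.1824, Stonebridge 0.0847.
Largest remainders: Claybrook, Fernley, Pinehurst receive the extra seats.
Millford receives 4.

4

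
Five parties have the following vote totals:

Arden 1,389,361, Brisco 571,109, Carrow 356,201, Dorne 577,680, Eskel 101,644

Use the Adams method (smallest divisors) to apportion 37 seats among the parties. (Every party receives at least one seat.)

Standard divisor 2995995/37 ≈ 80972.838; standard quotas: Arden 17.158, Brisco 7.053, Carrow 4.399, Dorne 7.134, Eskel 1.255.
Rounding up gives 18, 8, 5, 8, 2 = 41 seats, so the divisor must be adjusted.
With modified divisor 87900: modified quotas Arden 15.806, Brisco 6.497, Carrow 4.052, Dorne 6.572, Eskel 1.156.
Rounding up: Arden 16, Brisco 7, Carrow 5, Dorne 7, Eskel 2 (total 37).

Arden 16, Brisco 7, Carrow 5, Dorne 7, Eskel 2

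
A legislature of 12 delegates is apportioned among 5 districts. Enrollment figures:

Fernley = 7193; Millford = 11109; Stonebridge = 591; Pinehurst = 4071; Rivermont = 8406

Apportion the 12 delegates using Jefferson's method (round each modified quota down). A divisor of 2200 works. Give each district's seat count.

Fernley 3, Millford 5, Stonebridge 0, Pinehurst 1, Rivermont 3

With modified divisor 2200: modified quotas Fernley 3.270, Millford 5.050, Stonebridge 0.269, Pinehurst 1.850, Rivermont 3.821.
Rounding down: Fernley 3, Millford 5, Stonebridge 0, Pinehurst 1, Rivermont 3 (total 12).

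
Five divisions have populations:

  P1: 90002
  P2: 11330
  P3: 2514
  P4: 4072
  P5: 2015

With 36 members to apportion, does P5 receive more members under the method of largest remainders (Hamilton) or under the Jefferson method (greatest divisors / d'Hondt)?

Hamilton

Hamilton: P1 29, P2 4, P3 1, P4 1, P5 1.
Jefferson: P1 31, P2 4, P3 0, P4 1, P5 0.
P5 gets 1 under Hamilton and 0 under Jefferson.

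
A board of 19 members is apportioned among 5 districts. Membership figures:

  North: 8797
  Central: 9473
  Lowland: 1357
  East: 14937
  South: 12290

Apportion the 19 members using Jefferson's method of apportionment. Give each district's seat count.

Standard divisor 46854/19 ≈ 2466; standard quotas: North 3.567, Central 3.841, Lowland 0.550, East 6.057, South 4.984.
Rounding down gives 3, 3, 0, 6, 4 = 16 seats, so the divisor must be adjusted.
With modified divisor 2170: modified quotas North 4.054, Central 4.365, Lowland 0.625, East 6.883, South 5.664.
Rounding down: North 4, Central 4, Lowland 0, East 6, South 5 (total 19).

North=4, Central=4, Lowland=0, East=6, South=5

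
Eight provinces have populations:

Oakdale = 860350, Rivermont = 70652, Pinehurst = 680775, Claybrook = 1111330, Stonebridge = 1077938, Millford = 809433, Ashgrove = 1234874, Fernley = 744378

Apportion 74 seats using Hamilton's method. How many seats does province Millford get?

Standard divisor: 6589730 ÷ 74 ≈ 89050.405.
Standard quotas: Oakdale 9.6614, Rivermont 0.7934, Pinehurst 7.6448, Claybrook 12.4798, Stonebridge 12.1048, Millford 9.0896, Ashgrove 13.8671, Fernley 8.3591.
Lower quotas: Oakdale 9, Rivermont 0, Pinehurst 7, Claybrook 12, Stonebridge 12, Millford 9, Ashgrove 13, Fernley 8 (sum 70, leaving 4 seats).
Remainders in descending order: Ashgrove 0.8671, Rivermont 0.7934, Oakdale 0.6614, Pinehurst 0.6448, Claybrook 0.4798, Fernley 0.3591, Stonebridge 0.1048, Millford 0.0896.
The surplus seats go to Ashgrove, Rivermont, Oakdale, Pinehurst.
Millford receives 9.

9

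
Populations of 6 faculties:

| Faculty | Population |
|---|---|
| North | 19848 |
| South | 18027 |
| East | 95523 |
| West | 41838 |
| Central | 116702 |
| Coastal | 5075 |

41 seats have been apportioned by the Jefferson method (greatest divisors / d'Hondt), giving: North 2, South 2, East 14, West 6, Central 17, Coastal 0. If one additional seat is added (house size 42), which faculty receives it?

North

Priority for the next seat is population ÷ (current seats + 1).
Priorities: North 6616.000, South 6009.000, East 6368.200, West 5976.857, Central 6483.444, Coastal 5075.000.
Highest priority: North.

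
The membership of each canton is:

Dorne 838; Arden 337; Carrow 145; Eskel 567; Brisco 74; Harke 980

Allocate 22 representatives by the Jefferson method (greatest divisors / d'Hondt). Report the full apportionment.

Standard divisor 2941/22 ≈ 133.682; standard quotas: Dorne 6.269, Arden 2.521, Carrow 1.085, Eskel 4.241, Brisco 0.554, Harke 7.331.
Rounding down gives 6, 2, 1, 4, 0, 7 = 20 seats, so the divisor must be adjusted.
With modified divisor 117: modified quotas Dorne 7.162, Arden 2.880, Carrow 1.239, Eskel 4.846, Brisco 0.632, Harke 8.376.
Rounding down: Dorne 7, Arden 2, Carrow 1, Eskel 4, Brisco 0, Harke 8 (total 22).

Dorne 7, Arden 2, Carrow 1, Eskel 4, Brisco 0, Harke 8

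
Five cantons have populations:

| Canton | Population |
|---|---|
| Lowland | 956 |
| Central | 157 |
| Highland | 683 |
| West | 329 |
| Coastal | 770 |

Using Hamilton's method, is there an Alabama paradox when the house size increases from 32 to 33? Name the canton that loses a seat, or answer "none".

West

At 32 seats: Lowland 11, Central 2, Highland 7, West 4, Coastal 8.
At 33 seats: Lowland 11, Central 2, Highland 8, West 3, Coastal 9.
West drops from 4 to 3.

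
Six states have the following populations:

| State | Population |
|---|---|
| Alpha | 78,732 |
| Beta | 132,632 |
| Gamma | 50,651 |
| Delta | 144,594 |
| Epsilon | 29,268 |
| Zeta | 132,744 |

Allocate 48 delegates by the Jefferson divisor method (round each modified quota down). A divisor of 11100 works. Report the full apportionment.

With modified divisor 11100: modified quotas Alpha 7.093, Beta 11.949, Gamma 4.563, Delta 13.026, Epsilon 2.637, Zeta 11.959.
Rounding down: Alpha 7, Beta 11, Gamma 4, Delta 13, Epsilon 2, Zeta 11 (total 48).

Alpha 7; Beta 11; Gamma 4; Delta 13; Epsilon 2; Zeta 11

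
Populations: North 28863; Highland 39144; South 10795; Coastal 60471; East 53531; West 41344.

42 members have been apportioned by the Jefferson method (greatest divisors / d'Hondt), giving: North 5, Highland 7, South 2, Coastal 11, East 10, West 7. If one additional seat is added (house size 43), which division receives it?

Priority for the next seat is population ÷ (current seats + 1).
Priorities: North 4810.500, Highland 4893.000, South 3598.333, Coastal 5039.250, East 4866.455, West 5168.000.
Highest priority: West.

West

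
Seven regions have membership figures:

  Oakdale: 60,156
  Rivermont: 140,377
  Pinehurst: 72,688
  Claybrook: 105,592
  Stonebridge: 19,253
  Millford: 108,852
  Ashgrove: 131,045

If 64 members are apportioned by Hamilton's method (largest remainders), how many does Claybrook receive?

11

The standard divisor is 637963/64 ≈ 9968.172.
Standard quotas: Oakdale 6.0348, Rivermont 14.0825, Pinehurst 7.2920, Claybrook 10.5929, Stonebridge 1.9314, Millford 10.9200, Ashgrove 13.1463.
Lower quotas: Oakdale 6, Rivermont 14, Pinehurst 7, Claybrook 10, Stonebridge 1, Millford 10, Ashgrove 13 (sum 61, leaving 3 seats).
Remainders in descending order: Stonebridge 0.9314, Millford 0.9200, Claybrook 0.5929, Pinehurst 0.2920, Ashgrove 0.1463, Rivermont 0.0825, Oakdale 0.0348.
The surplus seats go to Stonebridge, Millford, Claybrook.
Claybrook receives 11.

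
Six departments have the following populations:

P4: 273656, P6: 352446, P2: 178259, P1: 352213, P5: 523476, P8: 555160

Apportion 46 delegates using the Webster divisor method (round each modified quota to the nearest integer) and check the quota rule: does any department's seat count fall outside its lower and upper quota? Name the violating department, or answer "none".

Standard quotas: P4 5.632, P6 7.253, P2 3.669, P1 7.248, P5 10.773, P8 11.425.
Webster allocation: P4 6, P6 7, P2 4, P1 7, P5 11, P8 11.
Every allocation lies between the lower and upper quota.

none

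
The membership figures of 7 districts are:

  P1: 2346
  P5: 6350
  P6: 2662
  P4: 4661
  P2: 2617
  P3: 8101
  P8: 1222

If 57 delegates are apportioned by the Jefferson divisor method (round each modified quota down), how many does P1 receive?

5

Standard divisor 27959/57 ≈ 490.509; standard quotas: P1 4.783, P5 12.946, P6 5.427, P4 9.502, P2 5.335, P3 16.516, P8 2.491.
Rounding down gives 4, 12, 5, 9, 5, 16, 2 = 53 seats, so the divisor must be adjusted.
With modified divisor 460: modified quotas P1 5.100, P5 13.804, P6 5.787, P4 10.133, P2 5.689, P3 17.611, P8 2.657.
Rounding down: P1 5, P5 13, P6 5, P4 10, P2 5, P3 17, P8 2 (total 57).
P1 receives 5.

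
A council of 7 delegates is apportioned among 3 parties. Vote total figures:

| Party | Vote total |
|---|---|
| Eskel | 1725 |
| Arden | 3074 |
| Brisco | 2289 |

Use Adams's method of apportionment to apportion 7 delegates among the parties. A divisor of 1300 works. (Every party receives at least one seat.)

With modified divisor 1300: modified quotas Eskel 1.327, Arden 2.365, Brisco 1.761.
Rounding up: Eskel 2, Arden 3, Brisco 2 (total 7).

Eskel=2, Arden=3, Brisco=2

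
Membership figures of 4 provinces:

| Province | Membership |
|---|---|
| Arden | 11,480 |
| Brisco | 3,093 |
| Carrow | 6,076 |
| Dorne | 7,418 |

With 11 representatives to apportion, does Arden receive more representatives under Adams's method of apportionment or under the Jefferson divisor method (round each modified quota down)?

Adams: Arden 4, Brisco 2, Carrow 2, Dorne 3.
Jefferson: Arden 5, Brisco 1, Carrow 2, Dorne 3.
Arden gets 4 under Adams and 5 under Jefferson.

Jefferson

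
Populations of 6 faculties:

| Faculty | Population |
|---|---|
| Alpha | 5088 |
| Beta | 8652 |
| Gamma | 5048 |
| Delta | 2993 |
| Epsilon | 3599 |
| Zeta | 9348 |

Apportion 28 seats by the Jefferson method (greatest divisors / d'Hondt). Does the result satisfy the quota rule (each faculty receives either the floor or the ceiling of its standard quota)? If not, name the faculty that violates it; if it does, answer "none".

none

Standard quotas: Alpha 4.102, Beta 6.976, Gamma 4.070, Delta 2.413, Epsilon 2.902, Zeta 7.537.
Jefferson allocation: Alpha 4, Beta 7, Gamma 4, Delta 2, Epsilon 3, Zeta 8.
Every allocation lies between the lower and upper quota.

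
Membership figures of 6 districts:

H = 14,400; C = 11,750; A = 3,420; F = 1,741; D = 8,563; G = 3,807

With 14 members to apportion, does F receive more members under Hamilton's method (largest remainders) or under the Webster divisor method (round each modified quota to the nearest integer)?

Webster

Hamilton: H 5, C 4, A 1, F 0, D 3, G 1.
Webster: H 4, C 4, A 1, F 1, D 3, G 1.
F gets 0 under Hamilton and 1 under Webster.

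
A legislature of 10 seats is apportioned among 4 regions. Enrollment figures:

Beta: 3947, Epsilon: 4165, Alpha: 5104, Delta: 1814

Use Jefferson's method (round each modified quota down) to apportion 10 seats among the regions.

Standard divisor 15030/10 ≈ 1503; standard quotas: Beta 2.626, Epsilon 2.771, Alpha 3.396, Delta 1.207.
Rounding down gives 2, 2, 3, 1 = 8 seats, so the divisor must be adjusted.
With modified divisor 1300: modified quotas Beta 3.036, Epsilon 3.204, Alpha 3.926, Delta 1.395.
Rounding down: Beta 3, Epsilon 3, Alpha 3, Delta 1 (total 10).

Beta=3, Epsilon=3, Alpha=3, Delta=1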